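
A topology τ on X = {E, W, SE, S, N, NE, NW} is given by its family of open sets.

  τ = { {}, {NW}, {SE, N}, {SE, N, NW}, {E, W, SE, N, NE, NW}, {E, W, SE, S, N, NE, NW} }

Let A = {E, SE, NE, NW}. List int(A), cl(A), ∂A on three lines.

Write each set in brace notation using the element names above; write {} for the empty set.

opens ⊆ A: {}, {NW}; union → int = {NW}
complement {W, S, N}; its interior {}; cl(A) = X∖{} = {E, W, SE, S, N, NE, NW}
boundary = {E, W, SE, S, N, NE, NW} ∖ {NW} = {E, W, SE, S, N, NE}

int(A) = {NW}
cl(A)  = {E, W, SE, S, N, NE, NW}
∂A     = {E, W, SE, S, N, NE}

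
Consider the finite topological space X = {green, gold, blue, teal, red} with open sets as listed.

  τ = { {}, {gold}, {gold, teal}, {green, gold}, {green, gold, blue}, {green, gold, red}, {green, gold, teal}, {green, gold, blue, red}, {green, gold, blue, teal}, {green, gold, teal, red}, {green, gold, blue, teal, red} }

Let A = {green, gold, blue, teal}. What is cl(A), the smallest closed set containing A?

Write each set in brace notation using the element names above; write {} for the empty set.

cl via duality: int({red}) = {}, so X∖{} = {green, gold, blue, teal, red}

{green, gold, blue, teal, red}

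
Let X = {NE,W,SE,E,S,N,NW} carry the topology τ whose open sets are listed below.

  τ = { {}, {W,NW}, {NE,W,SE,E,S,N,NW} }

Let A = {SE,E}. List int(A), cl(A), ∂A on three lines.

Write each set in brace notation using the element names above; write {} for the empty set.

int(A) = {}
cl(A)  = {NE,SE,E,S,N}
∂A     = {NE,SE,E,S,N}

opens ⊆ A: {}; union → int = {}
complement {NE,W,S,N,NW}; its interior {W,NW}; cl(A) = X∖{W,NW} = {NE,SE,E,S,N}
boundary = {NE,SE,E,S,N} ∖ {} = {NE,SE,E,S,N}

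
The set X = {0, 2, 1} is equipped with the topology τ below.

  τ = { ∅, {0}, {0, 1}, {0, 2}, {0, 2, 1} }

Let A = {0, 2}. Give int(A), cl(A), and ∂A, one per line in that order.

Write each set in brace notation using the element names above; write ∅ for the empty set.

U open, U⊆A: ∅, {0}, {0, 2}. int(A) = ⋃ = {0, 2}
X∖A={1}, int(X∖A)=∅, hence cl(A)={0, 2, 1}
∂A: remove int from cl → {1}

int(A) = {0, 2}
cl(A)  = {0, 2, 1}
∂A     = {1}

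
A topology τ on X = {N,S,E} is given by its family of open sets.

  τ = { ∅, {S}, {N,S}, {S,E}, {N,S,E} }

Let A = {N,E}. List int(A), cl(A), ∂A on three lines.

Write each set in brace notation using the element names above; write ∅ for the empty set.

open subsets of A: ∅; so int(A) = ∅
closure: X∖int(X∖A) = X∖{S} = {N,E}
∂A = {N,E} minus ∅ = {N,E}

int(A) = ∅
cl(A)  = {N,E}
∂A     = {N,E}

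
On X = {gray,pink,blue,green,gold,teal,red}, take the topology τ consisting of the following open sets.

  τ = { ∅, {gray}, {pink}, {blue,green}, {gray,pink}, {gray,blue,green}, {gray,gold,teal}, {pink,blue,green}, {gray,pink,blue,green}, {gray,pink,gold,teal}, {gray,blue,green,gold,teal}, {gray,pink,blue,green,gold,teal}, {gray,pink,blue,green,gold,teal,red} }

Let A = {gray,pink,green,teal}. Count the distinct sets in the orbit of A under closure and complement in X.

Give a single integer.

X∖A={blue,gold,red}, int(X∖A)=∅, hence cl(A)={gray,pink,blue,green,gold,teal,red}
Orbit (k=closure, c=complement):
  1. A     = {gray,pink,green,teal}
  2. kA    = {gray,pink,blue,green,gold,teal,red}
  3. cA    = {blue,gold,red}
  4. ckA   = ∅
  5. kcA   = {blue,green,gold,teal,red}
  6. ckcA  = {gray,pink}
  7. kckcA = {gray,pink,gold,teal,red}
  8. ckckcA = {blue,green}
  9. kckckcA = {blue,green,red}
  10. ckckckcA = {gray,pink,gold,teal}
(closed under both — stop)

10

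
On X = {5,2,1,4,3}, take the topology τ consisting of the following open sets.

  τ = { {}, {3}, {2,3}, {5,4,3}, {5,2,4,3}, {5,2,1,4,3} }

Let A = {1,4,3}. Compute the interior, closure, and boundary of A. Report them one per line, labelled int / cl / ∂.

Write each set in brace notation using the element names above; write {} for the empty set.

open subsets of A: {}, {3}; so int(A) = {3}
closure: X∖int(X∖A) = X∖{} = {5,2,1,4,3}
∂A = {5,2,1,4,3} minus {3} = {5,2,1,4}

int(A) = {3}
cl(A)  = {5,2,1,4,3}
∂A     = {5,2,1,4}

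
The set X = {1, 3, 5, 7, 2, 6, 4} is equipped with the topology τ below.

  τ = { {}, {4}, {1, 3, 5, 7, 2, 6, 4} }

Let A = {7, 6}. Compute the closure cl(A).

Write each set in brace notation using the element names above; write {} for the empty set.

cl via duality: int({1, 3, 5, 2, 4}) = {4}, so X∖{4} = {1, 3, 5, 7, 2, 6}

{1, 3, 5, 7, 2, 6}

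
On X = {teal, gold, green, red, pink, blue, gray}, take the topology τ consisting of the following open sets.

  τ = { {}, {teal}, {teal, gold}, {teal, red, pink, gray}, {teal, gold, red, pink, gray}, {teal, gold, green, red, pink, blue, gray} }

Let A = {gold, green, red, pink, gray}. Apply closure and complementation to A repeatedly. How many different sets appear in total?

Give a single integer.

6

cl via duality: int({teal, blue}) = {teal}, so X∖{teal} = {gold, green, red, pink, blue, gray}
Write k for closure, c for complement:
  1. A     = {gold, green, red, pink, gray}
  2. kA    = {gold, green, red, pink, blue, gray}
  3. cA    = {teal, blue}
  4. ckA   = {teal}
  5. kcA   = {teal, gold, green, red, pink, blue, gray}
  6. ckcA  = {}
applying k or c yields no new set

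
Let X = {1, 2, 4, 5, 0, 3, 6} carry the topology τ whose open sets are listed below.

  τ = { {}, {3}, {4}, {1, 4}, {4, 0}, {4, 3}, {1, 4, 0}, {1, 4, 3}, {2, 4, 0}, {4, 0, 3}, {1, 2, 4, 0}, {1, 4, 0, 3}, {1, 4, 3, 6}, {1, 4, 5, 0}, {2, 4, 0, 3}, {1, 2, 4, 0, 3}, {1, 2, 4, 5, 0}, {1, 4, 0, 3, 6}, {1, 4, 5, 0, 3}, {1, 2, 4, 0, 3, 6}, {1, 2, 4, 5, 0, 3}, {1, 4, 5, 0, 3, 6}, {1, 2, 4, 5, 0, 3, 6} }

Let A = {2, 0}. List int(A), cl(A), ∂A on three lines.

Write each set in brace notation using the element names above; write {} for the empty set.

U open, U⊆A: {}. int(A) = ⋃ = {}
X∖A={1, 4, 5, 3, 6}, int(X∖A)={1, 4, 3, 6}, hence cl(A)={2, 5, 0}
∂A: remove int from cl → {2, 5, 0}

int(A) = {}
cl(A)  = {2, 5, 0}
∂A     = {2, 5, 0}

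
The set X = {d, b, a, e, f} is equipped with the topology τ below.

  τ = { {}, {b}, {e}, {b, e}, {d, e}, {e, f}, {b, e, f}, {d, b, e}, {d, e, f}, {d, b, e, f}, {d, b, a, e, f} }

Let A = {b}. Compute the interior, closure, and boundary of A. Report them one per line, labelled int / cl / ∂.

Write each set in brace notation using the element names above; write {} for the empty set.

int(A) = {b}
cl(A)  = {b, a}
∂A     = {a}

U open, U⊆A: {}, {b}. int(A) = ⋃ = {b}
X∖A={d, a, e, f}, int(X∖A)={d, e, f}, hence cl(A)={b, a}
∂A: remove int from cl → {a}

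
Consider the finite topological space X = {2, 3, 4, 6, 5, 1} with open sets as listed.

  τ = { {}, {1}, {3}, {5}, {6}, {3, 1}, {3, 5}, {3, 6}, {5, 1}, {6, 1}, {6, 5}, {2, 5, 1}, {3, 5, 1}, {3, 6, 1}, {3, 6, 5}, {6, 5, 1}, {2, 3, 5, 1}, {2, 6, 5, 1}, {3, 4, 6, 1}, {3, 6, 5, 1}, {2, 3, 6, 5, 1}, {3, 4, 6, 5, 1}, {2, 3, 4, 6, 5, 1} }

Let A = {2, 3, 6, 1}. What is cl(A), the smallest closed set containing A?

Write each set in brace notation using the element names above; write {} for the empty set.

{2, 3, 4, 6, 1}

cl via duality: int({4, 5}) = {5}, so X∖{5} = {2, 3, 4, 6, 1}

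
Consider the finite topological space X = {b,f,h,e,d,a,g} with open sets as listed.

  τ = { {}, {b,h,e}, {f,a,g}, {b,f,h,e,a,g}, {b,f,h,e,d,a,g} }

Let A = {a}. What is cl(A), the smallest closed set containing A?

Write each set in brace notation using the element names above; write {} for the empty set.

complement {b,f,h,e,d,g}; its interior {b,h,e}; cl(A) = X∖{b,h,e} = {f,d,a,g}

{f,d,a,g}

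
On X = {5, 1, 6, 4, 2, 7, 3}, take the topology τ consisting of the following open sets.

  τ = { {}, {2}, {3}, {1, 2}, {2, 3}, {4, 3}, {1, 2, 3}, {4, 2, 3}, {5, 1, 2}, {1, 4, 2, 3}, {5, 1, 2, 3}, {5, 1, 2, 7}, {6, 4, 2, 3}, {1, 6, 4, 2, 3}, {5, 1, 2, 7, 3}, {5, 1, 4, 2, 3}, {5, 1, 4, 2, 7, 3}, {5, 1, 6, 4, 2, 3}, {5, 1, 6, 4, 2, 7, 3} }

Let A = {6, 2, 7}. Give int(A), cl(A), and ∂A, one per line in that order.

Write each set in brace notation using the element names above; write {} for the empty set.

opens ⊆ A: {}, {2}; union → int = {2}
complement {5, 1, 4, 3}; its interior {4, 3}; cl(A) = X∖{4, 3} = {5, 1, 6, 2, 7}
boundary = {5, 1, 6, 2, 7} ∖ {2} = {5, 1, 6, 7}

int(A) = {2}
cl(A)  = {5, 1, 6, 2, 7}
∂A     = {5, 1, 6, 7}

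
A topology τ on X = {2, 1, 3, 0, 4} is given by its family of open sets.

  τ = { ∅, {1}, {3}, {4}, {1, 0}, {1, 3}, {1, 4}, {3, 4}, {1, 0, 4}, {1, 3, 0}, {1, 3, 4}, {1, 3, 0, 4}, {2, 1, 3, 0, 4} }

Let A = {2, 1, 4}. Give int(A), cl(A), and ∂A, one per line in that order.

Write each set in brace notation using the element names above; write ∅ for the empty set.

opens ⊆ A: ∅, {4}, {1}, {1, 4}; union → int = {1, 4}
complement {3, 0}; its interior {3}; cl(A) = X∖{3} = {2, 1, 0, 4}
boundary = {2, 1, 0, 4} ∖ {1, 4} = {2, 0}

int(A) = {1, 4}
cl(A)  = {2, 1, 0, 4}
∂A     = {2, 0}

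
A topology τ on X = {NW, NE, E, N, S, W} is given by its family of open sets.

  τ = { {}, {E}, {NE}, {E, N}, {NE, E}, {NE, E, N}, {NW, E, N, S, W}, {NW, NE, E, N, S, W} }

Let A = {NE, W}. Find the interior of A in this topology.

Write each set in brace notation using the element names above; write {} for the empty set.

{NE}

U open, U⊆A: {}, {NE}. int(A) = ⋃ = {NE}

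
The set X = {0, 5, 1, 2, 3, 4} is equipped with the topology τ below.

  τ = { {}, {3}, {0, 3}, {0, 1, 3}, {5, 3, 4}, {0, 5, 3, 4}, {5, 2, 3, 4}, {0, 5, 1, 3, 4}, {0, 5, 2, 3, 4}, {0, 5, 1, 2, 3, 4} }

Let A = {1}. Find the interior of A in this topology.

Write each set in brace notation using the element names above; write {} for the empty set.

interior: largest open inside A is {} (from {})

{}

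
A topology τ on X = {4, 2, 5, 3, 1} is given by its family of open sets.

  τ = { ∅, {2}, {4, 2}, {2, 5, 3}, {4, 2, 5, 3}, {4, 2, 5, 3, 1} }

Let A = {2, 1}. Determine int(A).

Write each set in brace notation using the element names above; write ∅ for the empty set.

interior: largest open inside A is {2} (from ∅, {2})

{2}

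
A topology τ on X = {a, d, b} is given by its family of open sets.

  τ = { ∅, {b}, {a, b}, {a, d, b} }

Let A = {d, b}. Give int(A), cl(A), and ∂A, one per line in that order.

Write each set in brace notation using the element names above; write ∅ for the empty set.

interior: largest open inside A is {b} (from ∅, {b})
cl via duality: int({a}) = ∅, so X∖∅ = {a, d, b}
cl∖int = {a, d}

int(A) = {b}
cl(A)  = {a, d, b}
∂A     = {a, d}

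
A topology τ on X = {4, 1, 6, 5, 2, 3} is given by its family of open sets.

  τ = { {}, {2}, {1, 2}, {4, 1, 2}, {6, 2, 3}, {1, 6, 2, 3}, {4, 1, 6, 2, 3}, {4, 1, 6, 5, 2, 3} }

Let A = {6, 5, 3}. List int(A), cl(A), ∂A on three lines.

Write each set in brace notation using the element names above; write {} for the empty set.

opens ⊆ A: {}; union → int = {}
complement {4, 1, 2}; its interior {4, 1, 2}; cl(A) = X∖{4, 1, 2} = {6, 5, 3}
boundary = {6, 5, 3} ∖ {} = {6, 5, 3}

int(A) = {}
cl(A)  = {6, 5, 3}
∂A     = {6, 5, 3}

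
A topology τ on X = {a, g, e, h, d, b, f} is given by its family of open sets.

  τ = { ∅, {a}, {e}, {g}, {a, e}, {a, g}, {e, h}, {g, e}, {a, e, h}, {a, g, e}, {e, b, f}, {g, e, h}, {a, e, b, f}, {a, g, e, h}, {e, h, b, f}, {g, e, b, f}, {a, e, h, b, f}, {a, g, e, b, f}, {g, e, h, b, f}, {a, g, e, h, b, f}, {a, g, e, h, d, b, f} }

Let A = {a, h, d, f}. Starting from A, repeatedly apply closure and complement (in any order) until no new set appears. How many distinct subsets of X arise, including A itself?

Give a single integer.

complement {g, e, b}; its interior {g, e}; cl(A) = X∖{g, e} = {a, h, d, b, f}
With k = closure, c = complement:
  1. A     = {a, h, d, f}
  2. kA    = {a, h, d, b, f}
  3. cA    = {g, e, b}
  4. ckA   = {g, e}
  5. kcA   = {g, e, h, d, b, f}
  6. ckcA  = {a}
  7. kckcA = {a, d}
  8. ckckcA = {g, e, h, b, f}
k, c of each give nothing new

8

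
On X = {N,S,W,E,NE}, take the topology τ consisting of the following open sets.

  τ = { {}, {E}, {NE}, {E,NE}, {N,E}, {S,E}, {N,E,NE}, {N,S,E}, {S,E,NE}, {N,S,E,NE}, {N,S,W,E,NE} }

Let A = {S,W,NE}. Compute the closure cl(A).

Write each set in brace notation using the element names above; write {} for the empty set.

{S,W,NE}

X∖A={N,E}, int(X∖A)={N,E}, hence cl(A)={S,W,NE}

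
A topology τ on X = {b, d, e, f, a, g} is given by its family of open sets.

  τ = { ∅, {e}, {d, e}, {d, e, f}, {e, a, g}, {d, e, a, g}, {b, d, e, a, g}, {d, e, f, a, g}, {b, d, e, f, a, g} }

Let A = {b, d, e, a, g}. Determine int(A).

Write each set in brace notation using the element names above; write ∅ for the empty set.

open subsets of A: ∅, {e}, {d, e}, {e, a, g}, {d, e, a, g}, {b, d, e, a, g}; so int(A) = {b, d, e, a, g}

{b, d, e, a, g}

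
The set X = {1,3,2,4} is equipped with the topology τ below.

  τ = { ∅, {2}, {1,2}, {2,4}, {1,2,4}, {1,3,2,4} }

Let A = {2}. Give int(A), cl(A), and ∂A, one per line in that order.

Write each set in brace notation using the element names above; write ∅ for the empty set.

int(A) = {2}
cl(A)  = {1,3,2,4}
∂A     = {1,3,4}

U open, U⊆A: ∅, {2}. int(A) = ⋃ = {2}
X∖A={1,3,4}, int(X∖A)=∅, hence cl(A)={1,3,2,4}
∂A: remove int from cl → {1,3,4}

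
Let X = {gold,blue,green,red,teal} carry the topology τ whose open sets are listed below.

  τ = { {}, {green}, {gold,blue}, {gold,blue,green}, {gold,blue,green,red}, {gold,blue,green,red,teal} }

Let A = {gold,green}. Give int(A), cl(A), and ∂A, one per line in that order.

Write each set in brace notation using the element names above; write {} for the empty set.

int(A) = {green}
cl(A)  = {gold,blue,green,red,teal}
∂A     = {gold,blue,red,teal}

open subsets of A: {}, {green}; so int(A) = {green}
closure: X∖int(X∖A) = X∖{} = {gold,blue,green,red,teal}
∂A = {gold,blue,green,red,teal} minus {green} = {gold,blue,red,teal}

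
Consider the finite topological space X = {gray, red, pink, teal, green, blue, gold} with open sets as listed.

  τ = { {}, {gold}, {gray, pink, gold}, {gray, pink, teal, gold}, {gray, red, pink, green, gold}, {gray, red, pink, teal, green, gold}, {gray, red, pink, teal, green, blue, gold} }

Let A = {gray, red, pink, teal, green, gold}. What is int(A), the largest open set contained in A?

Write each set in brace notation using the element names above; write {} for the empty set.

{gray, red, pink, teal, green, gold}

U open, U⊆A: {}, {gold}, {gray, pink, gold}, {gray, pink, teal, gold}, {gray, red, pink, green, gold}, {gray, red, pink, teal, green, gold}. int(A) = ⋃ = {gray, red, pink, teal, green, gold}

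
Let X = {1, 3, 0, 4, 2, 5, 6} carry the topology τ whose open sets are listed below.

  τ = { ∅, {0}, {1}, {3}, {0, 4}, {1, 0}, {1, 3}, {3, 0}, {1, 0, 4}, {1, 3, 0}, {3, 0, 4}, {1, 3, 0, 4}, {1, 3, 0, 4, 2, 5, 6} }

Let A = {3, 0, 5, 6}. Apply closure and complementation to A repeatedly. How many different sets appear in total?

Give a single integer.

closure: X∖int(X∖A) = X∖{1} = {3, 0, 4, 2, 5, 6}
Let k=closure and c=complement:
  1. A     = {3, 0, 5, 6}
  2. kA    = {3, 0, 4, 2, 5, 6}
  3. cA    = {1, 4, 2}
  4. ckA   = {1}
  5. kcA   = {1, 4, 2, 5, 6}
  6. kckA  = {1, 2, 5, 6}
  7. ckcA  = {3, 0}
  8. ckckA = {3, 0, 4}
— saturated at 8

8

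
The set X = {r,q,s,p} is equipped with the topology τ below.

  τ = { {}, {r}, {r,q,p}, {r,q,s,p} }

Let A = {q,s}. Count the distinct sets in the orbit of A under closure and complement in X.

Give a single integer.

6

closure: X∖int(X∖A) = X∖{r} = {q,s,p}
Let k=closure and c=complement:
  1. A     = {q,s}
  2. kA    = {q,s,p}
  3. cA    = {r,p}
  4. ckA   = {r}
  5. kcA   = {r,q,s,p}
  6. ckcA  = {}
— saturated at 6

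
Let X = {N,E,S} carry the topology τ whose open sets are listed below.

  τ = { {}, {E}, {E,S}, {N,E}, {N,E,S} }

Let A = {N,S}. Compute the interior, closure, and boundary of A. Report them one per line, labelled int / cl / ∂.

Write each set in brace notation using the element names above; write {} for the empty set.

interior: largest open inside A is {} (from {})
cl via duality: int({E}) = {E}, so X∖{E} = {N,S}
cl∖int = {N,S}

int(A) = {}
cl(A)  = {N,S}
∂A     = {N,S}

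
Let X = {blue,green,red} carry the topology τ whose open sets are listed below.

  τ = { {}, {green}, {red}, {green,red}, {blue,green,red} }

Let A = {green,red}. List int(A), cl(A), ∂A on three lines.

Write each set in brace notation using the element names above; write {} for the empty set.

open subsets of A: {}, {red}, {green}, {green,red}; so int(A) = {green,red}
closure: X∖int(X∖A) = X∖{} = {blue,green,red}
∂A = {blue,green,red} minus {green,red} = {blue}

int(A) = {green,red}
cl(A)  = {blue,green,red}
∂A     = {blue}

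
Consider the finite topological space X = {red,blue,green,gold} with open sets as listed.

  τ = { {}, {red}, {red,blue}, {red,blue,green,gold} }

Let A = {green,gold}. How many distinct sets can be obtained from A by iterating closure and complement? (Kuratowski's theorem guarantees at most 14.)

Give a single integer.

4

complement {red,blue}; its interior {red,blue}; cl(A) = X∖{red,blue} = {green,gold}
With k = closure, c = complement:
  1. A     = {green,gold}
  2. cA    = {red,blue}
  3. kcA   = {red,blue,green,gold}
  4. ckcA  = {}
k, c of each give nothing new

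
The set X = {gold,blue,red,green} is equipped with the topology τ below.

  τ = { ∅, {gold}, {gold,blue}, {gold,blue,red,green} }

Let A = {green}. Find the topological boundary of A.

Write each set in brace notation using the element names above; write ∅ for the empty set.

open subsets of A: ∅; so int(A) = ∅
closure: X∖int(X∖A) = X∖{gold,blue} = {red,green}
∂A = {red,green} minus ∅ = {red,green}

{red,green}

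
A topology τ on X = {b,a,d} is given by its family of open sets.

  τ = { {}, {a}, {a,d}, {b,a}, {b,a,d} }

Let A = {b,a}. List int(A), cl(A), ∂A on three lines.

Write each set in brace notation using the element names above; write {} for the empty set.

int(A) = {b,a}
cl(A)  = {b,a,d}
∂A     = {d}

open subsets of A: {}, {a}, {b,a}; so int(A) = {b,a}
closure: X∖int(X∖A) = X∖{} = {b,a,d}
∂A = {b,a,d} minus {b,a} = {d}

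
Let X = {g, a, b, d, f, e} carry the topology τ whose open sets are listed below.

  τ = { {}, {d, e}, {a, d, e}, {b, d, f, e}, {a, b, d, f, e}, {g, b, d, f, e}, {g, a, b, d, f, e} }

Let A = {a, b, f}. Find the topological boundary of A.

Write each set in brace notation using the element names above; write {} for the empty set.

{g, a, b, f}

opens ⊆ A: {}; union → int = {}
complement {g, d, e}; its interior {d, e}; cl(A) = X∖{d, e} = {g, a, b, f}
boundary = {g, a, b, f} ∖ {} = {g, a, b, f}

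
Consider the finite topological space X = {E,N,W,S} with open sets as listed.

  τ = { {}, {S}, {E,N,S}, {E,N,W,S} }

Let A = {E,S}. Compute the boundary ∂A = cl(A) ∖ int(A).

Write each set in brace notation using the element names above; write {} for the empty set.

{E,N,W}

open subsets of A: {}, {S}; so int(A) = {S}
closure: X∖int(X∖A) = X∖{} = {E,N,W,S}
∂A = {E,N,W,S} minus {S} = {E,N,W}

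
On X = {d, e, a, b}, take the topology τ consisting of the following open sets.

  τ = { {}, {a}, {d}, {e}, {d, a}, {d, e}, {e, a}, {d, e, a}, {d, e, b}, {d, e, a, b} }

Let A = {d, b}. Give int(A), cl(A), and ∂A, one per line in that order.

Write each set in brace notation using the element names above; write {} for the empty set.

int(A) = {d}
cl(A)  = {d, b}
∂A     = {b}

open subsets of A: {}, {d}; so int(A) = {d}
closure: X∖int(X∖A) = X∖{e, a} = {d, b}
∂A = {d, b} minus {d} = {b}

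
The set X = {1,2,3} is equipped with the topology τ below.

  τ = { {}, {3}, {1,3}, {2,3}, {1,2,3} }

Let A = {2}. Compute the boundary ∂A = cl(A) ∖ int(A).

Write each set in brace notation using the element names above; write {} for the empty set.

{2}

interior: largest open inside A is {} (from {})
cl via duality: int({1,3}) = {1,3}, so X∖{1,3} = {2}
cl∖int = {2}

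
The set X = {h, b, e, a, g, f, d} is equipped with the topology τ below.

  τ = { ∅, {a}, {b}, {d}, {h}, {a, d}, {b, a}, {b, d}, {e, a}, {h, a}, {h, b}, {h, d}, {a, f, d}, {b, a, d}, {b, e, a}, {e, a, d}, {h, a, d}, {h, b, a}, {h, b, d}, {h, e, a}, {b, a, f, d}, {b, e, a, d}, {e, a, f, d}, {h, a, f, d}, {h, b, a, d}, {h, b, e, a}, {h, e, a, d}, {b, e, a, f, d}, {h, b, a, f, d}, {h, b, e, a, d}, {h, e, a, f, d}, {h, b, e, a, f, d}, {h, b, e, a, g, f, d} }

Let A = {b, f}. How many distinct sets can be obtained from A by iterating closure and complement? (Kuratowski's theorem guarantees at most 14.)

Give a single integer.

cl via duality: int({h, e, a, g, d}) = {h, e, a, d}, so X∖{h, e, a, d} = {b, g, f}
Write k for closure, c for complement:
  1. A     = {b, f}
  2. kA    = {b, g, f}
  3. cA    = {h, e, a, g, d}
  4. ckA   = {h, e, a, d}
  5. kcA   = {h, e, a, g, f, d}
  6. ckcA  = {b}
  7. kckcA = {b, g}
  8. ckckcA = {h, e, a, f, d}
applying k or c yields no new set

8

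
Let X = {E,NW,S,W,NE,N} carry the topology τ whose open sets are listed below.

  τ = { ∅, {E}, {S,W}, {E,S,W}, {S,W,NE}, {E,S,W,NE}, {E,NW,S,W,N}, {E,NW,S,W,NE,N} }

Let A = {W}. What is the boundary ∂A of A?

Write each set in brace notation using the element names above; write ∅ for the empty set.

open subsets of A: ∅; so int(A) = ∅
closure: X∖int(X∖A) = X∖{E} = {NW,S,W,NE,N}
∂A = {NW,S,W,NE,N} minus ∅ = {NW,S,W,NE,N}

{NW,S,W,NE,N}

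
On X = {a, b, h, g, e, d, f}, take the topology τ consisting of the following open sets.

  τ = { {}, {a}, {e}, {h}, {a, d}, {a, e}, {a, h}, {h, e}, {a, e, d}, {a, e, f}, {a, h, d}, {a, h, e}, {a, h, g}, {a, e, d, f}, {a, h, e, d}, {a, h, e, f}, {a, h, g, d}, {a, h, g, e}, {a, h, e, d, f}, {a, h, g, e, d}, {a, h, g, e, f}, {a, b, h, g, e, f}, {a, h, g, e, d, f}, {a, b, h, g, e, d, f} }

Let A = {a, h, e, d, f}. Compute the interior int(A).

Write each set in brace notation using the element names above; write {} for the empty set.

open subsets of A: {}, {h}, {a}, {e}, {a, h}, {h, e}, {a, e}, {a, d}, {a, e, f}, {a, h, e}, {a, h, d}, {a, e, d}, {a, h, e, f}, {a, e, d, f}, {a, h, e, d}, {a, h, e, d, f}; so int(A) = {a, h, e, d, f}

{a, h, e, d, f}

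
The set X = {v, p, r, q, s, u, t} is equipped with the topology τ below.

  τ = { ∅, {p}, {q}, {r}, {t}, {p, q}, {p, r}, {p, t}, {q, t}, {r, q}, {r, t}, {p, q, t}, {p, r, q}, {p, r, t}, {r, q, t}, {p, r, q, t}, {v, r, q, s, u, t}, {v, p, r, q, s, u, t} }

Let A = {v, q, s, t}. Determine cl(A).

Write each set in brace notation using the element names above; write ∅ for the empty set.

{v, q, s, u, t}

closure: X∖int(X∖A) = X∖{p, r} = {v, q, s, u, t}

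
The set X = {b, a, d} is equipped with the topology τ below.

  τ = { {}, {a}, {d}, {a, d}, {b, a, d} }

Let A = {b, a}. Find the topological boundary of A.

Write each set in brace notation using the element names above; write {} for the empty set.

{b}

interior: largest open inside A is {a} (from {}, {a})
cl via duality: int({d}) = {d}, so X∖{d} = {b, a}
cl∖int = {b}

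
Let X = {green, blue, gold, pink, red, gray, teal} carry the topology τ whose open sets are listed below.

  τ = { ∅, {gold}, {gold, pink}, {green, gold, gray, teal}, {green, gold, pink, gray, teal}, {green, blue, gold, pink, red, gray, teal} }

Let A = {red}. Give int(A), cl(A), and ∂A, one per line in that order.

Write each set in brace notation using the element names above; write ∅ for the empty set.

open subsets of A: ∅; so int(A) = ∅
closure: X∖int(X∖A) = X∖{green, gold, pink, gray, teal} = {blue, red}
∂A = {blue, red} minus ∅ = {blue, red}

int(A) = ∅
cl(A)  = {blue, red}
∂A     = {blue, red}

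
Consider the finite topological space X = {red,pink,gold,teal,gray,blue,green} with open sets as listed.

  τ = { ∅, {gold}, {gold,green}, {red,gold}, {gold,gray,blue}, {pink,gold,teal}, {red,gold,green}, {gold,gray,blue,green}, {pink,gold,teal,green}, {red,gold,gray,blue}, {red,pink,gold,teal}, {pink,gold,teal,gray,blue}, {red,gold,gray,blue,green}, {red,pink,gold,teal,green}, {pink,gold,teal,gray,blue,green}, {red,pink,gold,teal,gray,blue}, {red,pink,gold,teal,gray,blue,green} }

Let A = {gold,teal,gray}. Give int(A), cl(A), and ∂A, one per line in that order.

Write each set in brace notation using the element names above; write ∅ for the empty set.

int(A) = {gold}
cl(A)  = {red,pink,gold,teal,gray,blue,green}
∂A     = {red,pink,teal,gray,blue,green}

open subsets of A: ∅, {gold}; so int(A) = {gold}
closure: X∖int(X∖A) = X∖∅ = {red,pink,gold,teal,gray,blue,green}
∂A = {red,pink,gold,teal,gray,blue,green} minus {gold} = {red,pink,teal,gray,blue,green}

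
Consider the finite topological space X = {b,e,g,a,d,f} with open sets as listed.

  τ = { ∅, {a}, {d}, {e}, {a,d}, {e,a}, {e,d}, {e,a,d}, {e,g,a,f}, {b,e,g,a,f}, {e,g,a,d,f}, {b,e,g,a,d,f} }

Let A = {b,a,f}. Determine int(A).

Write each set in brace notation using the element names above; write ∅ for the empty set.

U open, U⊆A: ∅, {a}. int(A) = ⋃ = {a}

{a}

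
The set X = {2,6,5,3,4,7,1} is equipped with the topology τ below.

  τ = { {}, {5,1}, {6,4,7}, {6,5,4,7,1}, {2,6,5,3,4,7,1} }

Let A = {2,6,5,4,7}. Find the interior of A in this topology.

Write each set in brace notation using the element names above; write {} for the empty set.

interior: largest open inside A is {6,4,7} (from {}, {6,4,7})

{6,4,7}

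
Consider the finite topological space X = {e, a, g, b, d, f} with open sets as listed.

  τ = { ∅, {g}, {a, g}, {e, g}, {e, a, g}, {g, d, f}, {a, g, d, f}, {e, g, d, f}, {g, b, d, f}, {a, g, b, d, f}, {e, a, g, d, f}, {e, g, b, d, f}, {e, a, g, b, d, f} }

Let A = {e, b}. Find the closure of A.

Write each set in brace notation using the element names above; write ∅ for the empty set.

{e, b}

cl via duality: int({a, g, d, f}) = {a, g, d, f}, so X∖{a, g, d, f} = {e, b}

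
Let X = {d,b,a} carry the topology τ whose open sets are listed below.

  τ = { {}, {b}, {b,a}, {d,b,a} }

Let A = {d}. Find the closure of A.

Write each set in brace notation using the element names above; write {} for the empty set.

complement {b,a}; its interior {b,a}; cl(A) = X∖{b,a} = {d}

{d}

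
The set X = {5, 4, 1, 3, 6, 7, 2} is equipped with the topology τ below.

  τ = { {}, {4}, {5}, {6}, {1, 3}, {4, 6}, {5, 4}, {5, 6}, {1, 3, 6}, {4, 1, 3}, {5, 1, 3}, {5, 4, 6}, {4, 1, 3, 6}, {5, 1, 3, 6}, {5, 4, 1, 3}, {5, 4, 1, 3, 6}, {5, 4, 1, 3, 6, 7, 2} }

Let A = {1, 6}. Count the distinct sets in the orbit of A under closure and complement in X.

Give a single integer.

10

complement {5, 4, 3, 7, 2}; its interior {5, 4}; cl(A) = X∖{5, 4} = {1, 3, 6, 7, 2}
With k = closure, c = complement:
  1. A     = {1, 6}
  2. kA    = {1, 3, 6, 7, 2}
  3. cA    = {5, 4, 3, 7, 2}
  4. ckA   = {5, 4}
  5. kcA   = {5, 4, 1, 3, 7, 2}
  6. kckA  = {5, 4, 7, 2}
  7. ckcA  = {6}
  8. ckckA = {1, 3, 6}
  9. kckcA = {6, 7, 2}
  10. ckckcA = {5, 4, 1, 3}
k, c of each give nothing new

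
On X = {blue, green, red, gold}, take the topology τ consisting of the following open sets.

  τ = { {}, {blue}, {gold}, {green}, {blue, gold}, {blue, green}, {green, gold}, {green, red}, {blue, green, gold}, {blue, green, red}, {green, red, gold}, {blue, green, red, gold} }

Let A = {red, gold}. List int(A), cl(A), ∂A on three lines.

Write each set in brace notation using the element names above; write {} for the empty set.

int(A) = {gold}
cl(A)  = {red, gold}
∂A     = {red}

opens ⊆ A: {}, {gold}; union → int = {gold}
complement {blue, green}; its interior {blue, green}; cl(A) = X∖{blue, green} = {red, gold}
boundary = {red, gold} ∖ {gold} = {red}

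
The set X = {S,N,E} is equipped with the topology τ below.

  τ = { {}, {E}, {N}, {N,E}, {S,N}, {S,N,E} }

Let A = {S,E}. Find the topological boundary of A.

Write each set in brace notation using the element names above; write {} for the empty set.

{S}

U open, U⊆A: {}, {E}. int(A) = ⋃ = {E}
X∖A={N}, int(X∖A)={N}, hence cl(A)={S,E}
∂A: remove int from cl → {S}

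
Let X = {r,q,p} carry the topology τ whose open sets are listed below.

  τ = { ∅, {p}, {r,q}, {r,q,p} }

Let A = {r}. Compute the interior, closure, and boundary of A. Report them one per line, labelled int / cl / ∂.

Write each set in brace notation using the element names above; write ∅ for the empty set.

int(A) = ∅
cl(A)  = {r,q}
∂A     = {r,q}

opens ⊆ A: ∅; union → int = ∅
complement {q,p}; its interior {p}; cl(A) = X∖{p} = {r,q}
boundary = {r,q} ∖ ∅ = {r,q}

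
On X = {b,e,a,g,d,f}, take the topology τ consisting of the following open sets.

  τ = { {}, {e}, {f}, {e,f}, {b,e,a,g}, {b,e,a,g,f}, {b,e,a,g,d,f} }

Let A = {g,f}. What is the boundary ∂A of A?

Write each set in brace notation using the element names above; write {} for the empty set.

U open, U⊆A: {}, {f}. int(A) = ⋃ = {f}
X∖A={b,e,a,d}, int(X∖A)={e}, hence cl(A)={b,a,g,d,f}
∂A: remove int from cl → {b,a,g,d}

{b,a,g,d}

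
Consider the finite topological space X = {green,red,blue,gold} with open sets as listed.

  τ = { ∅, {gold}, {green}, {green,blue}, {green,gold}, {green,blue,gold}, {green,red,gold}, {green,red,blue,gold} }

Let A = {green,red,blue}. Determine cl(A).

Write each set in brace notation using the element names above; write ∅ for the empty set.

closure: X∖int(X∖A) = X∖{gold} = {green,red,blue}

{green,red,blue}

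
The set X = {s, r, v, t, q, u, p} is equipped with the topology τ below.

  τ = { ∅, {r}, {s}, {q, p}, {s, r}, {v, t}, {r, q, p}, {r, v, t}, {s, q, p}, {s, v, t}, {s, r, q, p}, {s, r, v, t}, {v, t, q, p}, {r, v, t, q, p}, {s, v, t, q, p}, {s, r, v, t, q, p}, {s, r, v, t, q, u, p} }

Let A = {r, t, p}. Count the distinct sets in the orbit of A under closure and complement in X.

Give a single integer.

10

complement {s, v, q, u}; its interior {s}; cl(A) = X∖{s} = {r, v, t, q, u, p}
With k = closure, c = complement:
  1. A     = {r, t, p}
  2. kA    = {r, v, t, q, u, p}
  3. cA    = {s, v, q, u}
  4. ckA   = {s}
  5. kcA   = {s, v, t, q, u, p}
  6. kckA  = {s, u}
  7. ckcA  = {r}
  8. ckckA = {r, v, t, q, p}
  9. kckcA = {r, u}
  10. ckckcA = {s, v, t, q, p}
k, c of each give nothing new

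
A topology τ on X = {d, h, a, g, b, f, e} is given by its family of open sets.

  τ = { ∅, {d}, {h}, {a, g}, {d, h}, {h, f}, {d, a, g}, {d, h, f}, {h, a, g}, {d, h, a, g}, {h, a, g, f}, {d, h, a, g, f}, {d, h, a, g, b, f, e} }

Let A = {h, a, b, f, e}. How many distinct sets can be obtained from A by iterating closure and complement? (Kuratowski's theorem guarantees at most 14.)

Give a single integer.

10

complement {d, g}; its interior {d}; cl(A) = X∖{d} = {h, a, g, b, f, e}
With k = closure, c = complement:
  1. A     = {h, a, b, f, e}
  2. kA    = {h, a, g, b, f, e}
  3. cA    = {d, g}
  4. ckA   = {d}
  5. kcA   = {d, a, g, b, e}
  6. kckA  = {d, b, e}
  7. ckcA  = {h, f}
  8. ckckA = {h, a, g, f}
  9. kckcA = {h, b, f, e}
  10. ckckcA = {d, a, g}
k, c of each give nothing new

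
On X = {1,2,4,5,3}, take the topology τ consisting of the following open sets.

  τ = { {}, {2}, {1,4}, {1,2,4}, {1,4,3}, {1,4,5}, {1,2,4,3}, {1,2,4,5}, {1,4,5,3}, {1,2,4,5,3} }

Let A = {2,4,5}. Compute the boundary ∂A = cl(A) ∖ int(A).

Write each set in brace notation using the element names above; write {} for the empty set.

{1,4,5,3}

interior: largest open inside A is {2} (from {}, {2})
cl via duality: int({1,3}) = {}, so X∖{} = {1,2,4,5,3}
cl∖int = {1,4,5,3}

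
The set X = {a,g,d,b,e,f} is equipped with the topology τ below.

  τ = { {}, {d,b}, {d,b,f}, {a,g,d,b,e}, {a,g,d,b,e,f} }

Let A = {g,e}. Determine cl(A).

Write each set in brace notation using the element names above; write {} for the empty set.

cl via duality: int({a,d,b,f}) = {d,b,f}, so X∖{d,b,f} = {a,g,e}

{a,g,e}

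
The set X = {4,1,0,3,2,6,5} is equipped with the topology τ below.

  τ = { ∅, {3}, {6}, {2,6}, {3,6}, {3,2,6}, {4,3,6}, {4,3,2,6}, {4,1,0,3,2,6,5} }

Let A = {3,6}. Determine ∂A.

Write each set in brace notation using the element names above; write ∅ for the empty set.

{4,1,0,2,5}

U open, U⊆A: ∅, {6}, {3}, {3,6}. int(A) = ⋃ = {3,6}
X∖A={4,1,0,2,5}, int(X∖A)=∅, hence cl(A)={4,1,0,3,2,6,5}
∂A: remove int from cl → {4,1,0,2,5}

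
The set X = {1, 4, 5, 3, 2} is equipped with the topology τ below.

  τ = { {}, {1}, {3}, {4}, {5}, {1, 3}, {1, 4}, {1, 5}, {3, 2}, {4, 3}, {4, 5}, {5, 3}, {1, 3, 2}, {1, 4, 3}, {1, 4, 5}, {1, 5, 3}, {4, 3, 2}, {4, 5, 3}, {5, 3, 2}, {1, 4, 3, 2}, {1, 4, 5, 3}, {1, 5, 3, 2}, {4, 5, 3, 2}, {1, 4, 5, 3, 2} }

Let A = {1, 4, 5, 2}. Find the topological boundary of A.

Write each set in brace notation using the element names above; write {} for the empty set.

opens ⊆ A: {}, {1}, {4}, {5}, {1, 5}, {1, 4}, {4, 5}, {1, 4, 5}; union → int = {1, 4, 5}
complement {3}; its interior {3}; cl(A) = X∖{3} = {1, 4, 5, 2}
boundary = {1, 4, 5, 2} ∖ {1, 4, 5} = {2}

{2}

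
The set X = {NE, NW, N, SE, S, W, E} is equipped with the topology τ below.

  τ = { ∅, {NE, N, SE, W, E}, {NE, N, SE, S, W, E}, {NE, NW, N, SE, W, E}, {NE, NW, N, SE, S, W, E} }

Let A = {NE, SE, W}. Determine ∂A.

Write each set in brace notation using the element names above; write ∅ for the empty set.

opens ⊆ A: ∅; union → int = ∅
complement {NW, N, S, E}; its interior ∅; cl(A) = X∖∅ = {NE, NW, N, SE, S, W, E}
boundary = {NE, NW, N, SE, S, W, E} ∖ ∅ = {NE, NW, N, SE, S, W, E}

{NE, NW, N, SE, S, W, E}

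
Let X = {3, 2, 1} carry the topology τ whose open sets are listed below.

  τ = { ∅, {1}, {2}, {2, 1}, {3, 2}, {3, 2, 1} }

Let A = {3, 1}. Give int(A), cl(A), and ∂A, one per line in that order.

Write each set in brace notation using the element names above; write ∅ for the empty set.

U open, U⊆A: ∅, {1}. int(A) = ⋃ = {1}
X∖A={2}, int(X∖A)={2}, hence cl(A)={3, 1}
∂A: remove int from cl → {3}

int(A) = {1}
cl(A)  = {3, 1}
∂A     = {3}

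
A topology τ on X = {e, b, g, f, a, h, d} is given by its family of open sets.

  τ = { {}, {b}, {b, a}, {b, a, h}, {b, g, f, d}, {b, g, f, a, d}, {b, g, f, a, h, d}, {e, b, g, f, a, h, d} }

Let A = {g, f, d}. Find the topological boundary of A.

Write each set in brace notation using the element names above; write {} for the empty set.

interior: largest open inside A is {} (from {})
cl via duality: int({e, b, a, h}) = {b, a, h}, so X∖{b, a, h} = {e, g, f, d}
cl∖int = {e, g, f, d}

{e, g, f, d}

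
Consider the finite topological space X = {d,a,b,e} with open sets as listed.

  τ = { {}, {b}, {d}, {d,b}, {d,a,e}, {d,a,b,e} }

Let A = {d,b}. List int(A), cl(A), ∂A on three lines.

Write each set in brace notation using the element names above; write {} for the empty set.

open subsets of A: {}, {d}, {b}, {d,b}; so int(A) = {d,b}
closure: X∖int(X∖A) = X∖{} = {d,a,b,e}
∂A = {d,a,b,e} minus {d,b} = {a,e}

int(A) = {d,b}
cl(A)  = {d,a,b,e}
∂A     = {a,e}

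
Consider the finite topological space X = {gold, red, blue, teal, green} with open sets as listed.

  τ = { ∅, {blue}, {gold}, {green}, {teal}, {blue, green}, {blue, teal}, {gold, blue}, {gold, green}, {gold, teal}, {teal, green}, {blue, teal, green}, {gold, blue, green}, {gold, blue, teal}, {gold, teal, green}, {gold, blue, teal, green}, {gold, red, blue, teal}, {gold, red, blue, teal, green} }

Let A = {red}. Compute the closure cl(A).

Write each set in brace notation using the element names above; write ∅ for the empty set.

{red}

closure: X∖int(X∖A) = X∖{gold, blue, teal, green} = {red}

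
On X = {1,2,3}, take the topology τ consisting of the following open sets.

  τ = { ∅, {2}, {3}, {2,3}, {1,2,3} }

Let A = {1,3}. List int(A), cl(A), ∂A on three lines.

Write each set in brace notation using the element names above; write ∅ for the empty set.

int(A) = {3}
cl(A)  = {1,3}
∂A     = {1}

interior: largest open inside A is {3} (from ∅, {3})
cl via duality: int({2}) = {2}, so X∖{2} = {1,3}
cl∖int = {1}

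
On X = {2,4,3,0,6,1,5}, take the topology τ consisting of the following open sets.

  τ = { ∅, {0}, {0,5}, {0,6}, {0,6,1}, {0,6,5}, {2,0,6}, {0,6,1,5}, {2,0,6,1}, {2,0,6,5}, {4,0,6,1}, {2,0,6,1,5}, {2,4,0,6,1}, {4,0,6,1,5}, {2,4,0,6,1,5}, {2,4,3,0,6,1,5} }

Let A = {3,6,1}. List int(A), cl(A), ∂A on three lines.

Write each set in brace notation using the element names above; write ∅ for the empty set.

U open, U⊆A: ∅. int(A) = ⋃ = ∅
X∖A={2,4,0,5}, int(X∖A)={0,5}, hence cl(A)={2,4,3,6,1}
∂A: remove int from cl → {2,4,3,6,1}

int(A) = ∅
cl(A)  = {2,4,3,6,1}
∂A     = {2,4,3,6,1}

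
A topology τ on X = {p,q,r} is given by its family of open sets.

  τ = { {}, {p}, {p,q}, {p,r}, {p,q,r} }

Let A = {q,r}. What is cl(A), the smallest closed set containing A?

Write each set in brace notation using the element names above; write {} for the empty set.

{q,r}

X∖A={p}, int(X∖A)={p}, hence cl(A)={q,r}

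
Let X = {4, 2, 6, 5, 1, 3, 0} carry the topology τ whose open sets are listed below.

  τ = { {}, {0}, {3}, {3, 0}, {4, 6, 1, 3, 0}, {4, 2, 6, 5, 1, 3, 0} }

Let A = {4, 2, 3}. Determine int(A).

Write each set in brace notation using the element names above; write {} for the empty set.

interior: largest open inside A is {3} (from {}, {3})

{3}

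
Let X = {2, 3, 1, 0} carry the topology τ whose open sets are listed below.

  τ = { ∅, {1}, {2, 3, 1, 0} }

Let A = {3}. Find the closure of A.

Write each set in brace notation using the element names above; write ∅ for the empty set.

cl via duality: int({2, 1, 0}) = {1}, so X∖{1} = {2, 3, 0}

{2, 3, 0}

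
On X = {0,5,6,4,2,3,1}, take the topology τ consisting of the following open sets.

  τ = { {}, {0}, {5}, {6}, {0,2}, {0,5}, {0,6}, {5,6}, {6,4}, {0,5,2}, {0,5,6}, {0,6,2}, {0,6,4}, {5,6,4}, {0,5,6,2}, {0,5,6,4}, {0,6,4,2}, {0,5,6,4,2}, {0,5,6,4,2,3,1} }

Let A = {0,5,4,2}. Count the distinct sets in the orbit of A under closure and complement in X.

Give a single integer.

8

closure: X∖int(X∖A) = X∖{6} = {0,5,4,2,3,1}
Let k=closure and c=complement:
  1. A     = {0,5,4,2}
  2. kA    = {0,5,4,2,3,1}
  3. cA    = {6,3,1}
  4. ckA   = {6}
  5. kcA   = {6,4,3,1}
  6. ckcA  = {0,5,2}
  7. kckcA = {0,5,2,3,1}
  8. ckckcA = {6,4}
— saturated at 8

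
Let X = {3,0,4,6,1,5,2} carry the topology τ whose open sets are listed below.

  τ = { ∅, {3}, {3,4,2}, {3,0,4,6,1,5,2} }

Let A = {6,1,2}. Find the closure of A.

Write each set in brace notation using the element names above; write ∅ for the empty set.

{0,4,6,1,5,2}

X∖A={3,0,4,5}, int(X∖A)={3}, hence cl(A)={0,4,6,1,5,2}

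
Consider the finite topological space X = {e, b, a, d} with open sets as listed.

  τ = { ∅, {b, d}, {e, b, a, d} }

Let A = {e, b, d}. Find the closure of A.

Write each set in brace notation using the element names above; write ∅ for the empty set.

complement {a}; its interior ∅; cl(A) = X∖∅ = {e, b, a, d}

{e, b, a, d}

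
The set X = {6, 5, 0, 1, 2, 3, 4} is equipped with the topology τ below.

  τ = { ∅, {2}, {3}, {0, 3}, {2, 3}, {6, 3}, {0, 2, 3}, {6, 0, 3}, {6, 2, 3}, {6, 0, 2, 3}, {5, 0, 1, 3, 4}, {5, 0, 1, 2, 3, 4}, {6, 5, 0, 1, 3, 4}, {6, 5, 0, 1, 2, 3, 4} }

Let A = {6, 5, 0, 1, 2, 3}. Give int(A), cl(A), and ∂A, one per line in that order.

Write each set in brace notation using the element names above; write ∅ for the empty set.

interior: largest open inside A is {6, 0, 2, 3} (from ∅, {3}, {2}, {0, 3}, {6, 3}, {2, 3}, {0, 2, 3}, {6, 0, 3}, {6, 2, 3}, {6, 0, 2, 3})
cl via duality: int({4}) = ∅, so X∖∅ = {6, 5, 0, 1, 2, 3, 4}
cl∖int = {5, 1, 4}

int(A) = {6, 0, 2, 3}
cl(A)  = {6, 5, 0, 1, 2, 3, 4}
∂A     = {5, 1, 4}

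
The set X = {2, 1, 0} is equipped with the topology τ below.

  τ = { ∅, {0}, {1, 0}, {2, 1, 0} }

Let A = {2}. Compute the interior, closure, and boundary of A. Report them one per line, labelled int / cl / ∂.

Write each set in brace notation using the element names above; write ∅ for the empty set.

int(A) = ∅
cl(A)  = {2}
∂A     = {2}

U open, U⊆A: ∅. int(A) = ⋃ = ∅
X∖A={1, 0}, int(X∖A)={1, 0}, hence cl(A)={2}
∂A: remove int from cl → {2}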